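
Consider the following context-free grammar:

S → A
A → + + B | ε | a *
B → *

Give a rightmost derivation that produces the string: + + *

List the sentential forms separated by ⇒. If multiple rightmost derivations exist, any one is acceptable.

S ⇒ A ⇒ + + B ⇒ + + *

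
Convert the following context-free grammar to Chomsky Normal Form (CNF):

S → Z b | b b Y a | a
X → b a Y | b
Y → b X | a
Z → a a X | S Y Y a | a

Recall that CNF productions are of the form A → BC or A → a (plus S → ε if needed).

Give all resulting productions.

TB → b; TA → a; S → a; X → b; Y → a; Z → a; S → Z TB; S → TB X0; X0 → TB X1; X1 → Y TA; X → TB X2; X2 → TA Y; Y → TB X; Z → TA X3; X3 → TA X; Z → S X4; X4 → Y X5; X5 → Y TA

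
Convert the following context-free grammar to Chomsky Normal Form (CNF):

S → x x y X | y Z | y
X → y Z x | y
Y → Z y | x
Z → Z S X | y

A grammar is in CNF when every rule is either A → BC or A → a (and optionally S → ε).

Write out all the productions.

TX → x; TY → y; S → y; X → y; Y → x; Z → y; S → TX X0; X0 → TX X1; X1 → TY X; S → TY Z; X → TY X2; X2 → Z TX; Y → Z TY; Z → Z X3; X3 → S X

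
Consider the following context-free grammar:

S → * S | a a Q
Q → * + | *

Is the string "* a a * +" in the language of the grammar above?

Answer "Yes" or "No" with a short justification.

Yes - a valid derivation exists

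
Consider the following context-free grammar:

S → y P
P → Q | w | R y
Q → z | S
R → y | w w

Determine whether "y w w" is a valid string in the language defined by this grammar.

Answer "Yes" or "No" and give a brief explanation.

No - no valid derivation exists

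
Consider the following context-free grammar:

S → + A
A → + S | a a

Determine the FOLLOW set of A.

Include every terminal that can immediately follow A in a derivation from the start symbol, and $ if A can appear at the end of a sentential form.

We compute FOLLOW(A) using the standard algorithm.
FOLLOW(S) starts with {$}.
FIRST(A) = {+, a}
FIRST(S) = {+}
FOLLOW(A) = {$}
FOLLOW(S) = {$}
Therefore, FOLLOW(A) = {$}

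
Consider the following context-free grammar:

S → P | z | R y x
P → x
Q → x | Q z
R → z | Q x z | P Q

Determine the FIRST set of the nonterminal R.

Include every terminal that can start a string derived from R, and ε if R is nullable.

We compute FIRST(R) using the standard algorithm.
FIRST(P) = {x}
FIRST(Q) = {x}
FIRST(R) = {x, z}
FIRST(S) = {x, z}
Therefore, FIRST(R) = {x, z}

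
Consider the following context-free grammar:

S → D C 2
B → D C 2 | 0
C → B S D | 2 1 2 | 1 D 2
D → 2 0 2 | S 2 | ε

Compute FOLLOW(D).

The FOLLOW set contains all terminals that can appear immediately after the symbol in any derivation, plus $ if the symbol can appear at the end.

We compute FOLLOW(D) using the standard algorithm.
FOLLOW(S) starts with {$}.
FIRST(B) = {0, 1, 2}
FIRST(C) = {0, 1, 2}
FIRST(D) = {0, 1, 2, ε}
FIRST(S) = {0, 1, 2}
FOLLOW(B) = {0, 1, 2}
FOLLOW(C) = {2}
FOLLOW(D) = {0, 1, 2}
FOLLOW(S) = {$, 0, 1, 2}
Therefore, FOLLOW(D) = {0, 1, 2}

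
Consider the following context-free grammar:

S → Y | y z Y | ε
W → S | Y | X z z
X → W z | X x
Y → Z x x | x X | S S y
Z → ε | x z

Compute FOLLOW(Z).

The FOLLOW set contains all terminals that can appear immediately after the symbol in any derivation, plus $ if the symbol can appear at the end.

We compute FOLLOW(Z) using the standard algorithm.
FOLLOW(S) starts with {$}.
FIRST(S) = {x, y, ε}
FIRST(W) = {x, y, z, ε}
FIRST(X) = {x, y, z}
FIRST(Y) = {x, y}
FIRST(Z) = {x, ε}
FOLLOW(S) = {$, x, y, z}
FOLLOW(W) = {z}
FOLLOW(X) = {$, x, y, z}
FOLLOW(Y) = {$, x, y, z}
FOLLOW(Z) = {x}
Therefore, FOLLOW(Z) = {x}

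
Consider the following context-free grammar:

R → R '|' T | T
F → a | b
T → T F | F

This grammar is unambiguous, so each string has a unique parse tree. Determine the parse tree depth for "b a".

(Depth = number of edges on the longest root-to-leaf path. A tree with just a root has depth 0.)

4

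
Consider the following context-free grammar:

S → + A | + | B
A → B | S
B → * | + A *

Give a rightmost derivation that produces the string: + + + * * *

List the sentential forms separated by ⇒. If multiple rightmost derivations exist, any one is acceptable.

S ⇒ + A ⇒ + B ⇒ + + A * ⇒ + + B * ⇒ + + + A * * ⇒ + + + B * * ⇒ + + + * * *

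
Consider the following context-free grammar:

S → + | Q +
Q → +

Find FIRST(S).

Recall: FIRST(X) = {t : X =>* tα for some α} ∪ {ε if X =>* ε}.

We compute FIRST(S) using the standard algorithm.
FIRST(Q) = {+}
FIRST(S) = {+}
Therefore, FIRST(S) = {+}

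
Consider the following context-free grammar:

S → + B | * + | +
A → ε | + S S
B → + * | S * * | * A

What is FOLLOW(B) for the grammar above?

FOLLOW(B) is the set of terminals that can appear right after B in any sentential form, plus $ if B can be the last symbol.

We compute FOLLOW(B) using the standard algorithm.
FOLLOW(S) starts with {$}.
FIRST(A) = {+, ε}
FIRST(B) = {*, +}
FIRST(S) = {*, +}
FOLLOW(A) = {$, *, +}
FOLLOW(B) = {$, *, +}
FOLLOW(S) = {$, *, +}
Therefore, FOLLOW(B) = {$, *, +}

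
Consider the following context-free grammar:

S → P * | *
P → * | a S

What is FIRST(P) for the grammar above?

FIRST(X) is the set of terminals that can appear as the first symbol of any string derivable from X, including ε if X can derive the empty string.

We compute FIRST(P) using the standard algorithm.
FIRST(P) = {*, a}
FIRST(S) = {*, a}
Therefore, FIRST(P) = {*, a}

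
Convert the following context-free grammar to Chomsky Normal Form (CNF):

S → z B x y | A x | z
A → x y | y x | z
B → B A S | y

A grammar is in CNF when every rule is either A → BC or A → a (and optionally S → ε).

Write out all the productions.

TZ → z; TX → x; TY → y; S → z; A → z; B → y; S → TZ X0; X0 → B X1; X1 → TX TY; S → A TX; A → TX TY; A → TY TX; B → B X2; X2 → A S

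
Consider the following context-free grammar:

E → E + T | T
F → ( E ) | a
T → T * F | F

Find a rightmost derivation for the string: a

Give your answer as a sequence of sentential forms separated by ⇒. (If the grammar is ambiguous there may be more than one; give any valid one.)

E ⇒ T ⇒ F ⇒ a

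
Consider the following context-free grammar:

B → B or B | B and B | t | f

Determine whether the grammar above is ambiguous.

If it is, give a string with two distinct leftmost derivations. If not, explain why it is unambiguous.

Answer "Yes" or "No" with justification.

Yes - the string 't or t or f and f or f and t' has two distinct leftmost derivations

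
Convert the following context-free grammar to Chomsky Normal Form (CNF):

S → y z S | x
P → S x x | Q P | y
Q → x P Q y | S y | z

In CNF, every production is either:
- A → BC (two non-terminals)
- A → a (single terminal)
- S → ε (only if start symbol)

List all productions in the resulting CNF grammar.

TY → y; TZ → z; S → x; TX → x; P → y; Q → z; S → TY X0; X0 → TZ S; P → S X1; X1 → TX TX; P → Q P; Q → TX X2; X2 → P X3; X3 → Q TY; Q → S TY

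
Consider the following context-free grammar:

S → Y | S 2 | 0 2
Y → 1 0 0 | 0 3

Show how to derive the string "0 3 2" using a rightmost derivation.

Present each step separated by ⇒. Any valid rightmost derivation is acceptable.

S ⇒ S 2 ⇒ Y 2 ⇒ 0 3 2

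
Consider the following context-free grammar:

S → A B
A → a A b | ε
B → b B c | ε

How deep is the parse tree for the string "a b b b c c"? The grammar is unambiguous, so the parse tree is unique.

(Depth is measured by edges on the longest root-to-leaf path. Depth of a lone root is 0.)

4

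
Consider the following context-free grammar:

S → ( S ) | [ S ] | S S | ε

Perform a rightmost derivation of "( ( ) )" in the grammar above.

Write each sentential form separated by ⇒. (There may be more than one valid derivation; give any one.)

S ⇒ ( S ) ⇒ ( ( S ) ) ⇒ ( ( ) )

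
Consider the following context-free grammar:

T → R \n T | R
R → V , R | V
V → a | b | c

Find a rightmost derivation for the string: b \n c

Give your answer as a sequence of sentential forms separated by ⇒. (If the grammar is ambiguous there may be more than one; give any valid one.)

T ⇒ R \n T ⇒ R \n R ⇒ R \n V ⇒ R \n c ⇒ V \n c ⇒ b \n c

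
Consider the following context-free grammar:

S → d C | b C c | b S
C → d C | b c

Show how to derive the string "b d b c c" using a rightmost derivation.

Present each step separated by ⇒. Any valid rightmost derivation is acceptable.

S ⇒ b C c ⇒ b d C c ⇒ b d b c c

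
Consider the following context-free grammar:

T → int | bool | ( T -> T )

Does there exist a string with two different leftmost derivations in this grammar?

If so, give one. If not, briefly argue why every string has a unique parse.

No - every string in the language has a unique leftmost derivation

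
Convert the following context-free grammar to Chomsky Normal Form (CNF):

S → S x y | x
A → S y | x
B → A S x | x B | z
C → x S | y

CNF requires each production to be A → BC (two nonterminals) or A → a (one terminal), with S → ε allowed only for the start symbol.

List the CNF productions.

TX → x; TY → y; S → x; A → x; B → z; C → y; S → S X0; X0 → TX TY; A → S TY; B → A X1; X1 → S TX; B → TX B; C → TX S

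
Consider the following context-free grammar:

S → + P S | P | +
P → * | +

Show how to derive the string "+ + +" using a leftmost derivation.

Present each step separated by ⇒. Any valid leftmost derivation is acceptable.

S ⇒ + P S ⇒ + + S ⇒ + + P ⇒ + + +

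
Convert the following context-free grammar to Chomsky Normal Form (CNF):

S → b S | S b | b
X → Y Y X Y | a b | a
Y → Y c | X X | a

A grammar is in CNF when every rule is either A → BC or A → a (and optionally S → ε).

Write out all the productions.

TB → b; S → b; TA → a; X → a; TC → c; Y → a; S → TB S; S → S TB; X → Y X0; X0 → Y X1; X1 → X Y; X → TA TB; Y → Y TC; Y → X X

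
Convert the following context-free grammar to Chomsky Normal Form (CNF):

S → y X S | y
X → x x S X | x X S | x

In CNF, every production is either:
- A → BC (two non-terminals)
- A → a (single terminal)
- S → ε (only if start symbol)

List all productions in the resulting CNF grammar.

TY → y; S → y; TX → x; X → x; S → TY X0; X0 → X S; X → TX X1; X1 → TX X2; X2 → S X; X → TX X3; X3 → X S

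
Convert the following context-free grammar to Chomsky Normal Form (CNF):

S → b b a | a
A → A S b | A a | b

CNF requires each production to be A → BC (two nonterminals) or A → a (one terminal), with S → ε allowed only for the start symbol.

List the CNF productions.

TB → b; TA → a; S → a; A → b; S → TB X0; X0 → TB TA; A → A X1; X1 → S TB; A → A TA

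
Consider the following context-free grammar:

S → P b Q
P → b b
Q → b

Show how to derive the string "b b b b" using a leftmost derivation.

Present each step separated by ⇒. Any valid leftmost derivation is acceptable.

S ⇒ P b Q ⇒ b b b Q ⇒ b b b b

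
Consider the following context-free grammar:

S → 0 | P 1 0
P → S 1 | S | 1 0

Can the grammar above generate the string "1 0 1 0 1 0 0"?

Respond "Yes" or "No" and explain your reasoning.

No - no valid derivation exists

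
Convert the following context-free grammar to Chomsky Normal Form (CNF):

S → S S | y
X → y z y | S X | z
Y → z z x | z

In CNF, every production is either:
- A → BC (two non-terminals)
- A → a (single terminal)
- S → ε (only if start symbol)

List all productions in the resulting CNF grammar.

S → y; TY → y; TZ → z; X → z; TX → x; Y → z; S → S S; X → TY X0; X0 → TZ TY; X → S X; Y → TZ X1; X1 → TZ TX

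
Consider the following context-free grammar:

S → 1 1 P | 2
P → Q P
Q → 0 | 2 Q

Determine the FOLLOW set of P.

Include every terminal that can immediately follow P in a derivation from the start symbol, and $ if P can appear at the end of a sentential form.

We compute FOLLOW(P) using the standard algorithm.
FOLLOW(S) starts with {$}.
FIRST(P) = {0, 2}
FIRST(Q) = {0, 2}
FIRST(S) = {1, 2}
FOLLOW(P) = {$}
FOLLOW(Q) = {0, 2}
FOLLOW(S) = {$}
Therefore, FOLLOW(P) = {$}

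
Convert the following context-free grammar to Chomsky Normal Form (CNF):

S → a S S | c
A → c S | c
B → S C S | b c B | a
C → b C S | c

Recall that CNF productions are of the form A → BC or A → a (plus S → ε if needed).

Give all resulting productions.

TA → a; S → c; TC → c; A → c; TB → b; B → a; C → c; S → TA X0; X0 → S S; A → TC S; B → S X1; X1 → C S; B → TB X2; X2 → TC B; C → TB X3; X3 → C S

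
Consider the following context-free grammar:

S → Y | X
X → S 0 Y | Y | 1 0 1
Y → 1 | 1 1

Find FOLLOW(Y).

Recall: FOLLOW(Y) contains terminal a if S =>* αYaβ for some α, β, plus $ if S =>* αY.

We compute FOLLOW(Y) using the standard algorithm.
FOLLOW(S) starts with {$}.
FIRST(S) = {1}
FIRST(X) = {1}
FIRST(Y) = {1}
FOLLOW(S) = {$, 0}
FOLLOW(X) = {$, 0}
FOLLOW(Y) = {$, 0}
Therefore, FOLLOW(Y) = {$, 0}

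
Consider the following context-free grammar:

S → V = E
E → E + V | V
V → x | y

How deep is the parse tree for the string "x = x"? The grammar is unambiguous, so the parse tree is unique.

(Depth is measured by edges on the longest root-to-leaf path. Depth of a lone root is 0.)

3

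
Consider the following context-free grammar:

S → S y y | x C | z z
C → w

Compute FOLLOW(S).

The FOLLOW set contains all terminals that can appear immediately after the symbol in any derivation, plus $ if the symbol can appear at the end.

We compute FOLLOW(S) using the standard algorithm.
FOLLOW(S) starts with {$}.
FIRST(C) = {w}
FIRST(S) = {x, z}
FOLLOW(C) = {$, y}
FOLLOW(S) = {$, y}
Therefore, FOLLOW(S) = {$, y}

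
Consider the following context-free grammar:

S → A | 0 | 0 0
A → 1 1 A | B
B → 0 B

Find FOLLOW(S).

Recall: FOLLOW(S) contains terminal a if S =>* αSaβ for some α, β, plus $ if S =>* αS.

We compute FOLLOW(S) using the standard algorithm.
FOLLOW(S) starts with {$}.
FIRST(A) = {0, 1}
FIRST(B) = {0}
FIRST(S) = {0, 1}
FOLLOW(A) = {$}
FOLLOW(B) = {$}
FOLLOW(S) = {$}
Therefore, FOLLOW(S) = {$}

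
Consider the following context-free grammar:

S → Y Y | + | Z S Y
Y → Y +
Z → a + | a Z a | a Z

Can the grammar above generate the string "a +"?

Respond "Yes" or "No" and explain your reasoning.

No - no valid derivation exists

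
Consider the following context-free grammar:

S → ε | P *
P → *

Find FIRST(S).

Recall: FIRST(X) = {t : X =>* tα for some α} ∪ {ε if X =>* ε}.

We compute FIRST(S) using the standard algorithm.
FIRST(P) = {*}
FIRST(S) = {*, ε}
Therefore, FIRST(S) = {*, ε}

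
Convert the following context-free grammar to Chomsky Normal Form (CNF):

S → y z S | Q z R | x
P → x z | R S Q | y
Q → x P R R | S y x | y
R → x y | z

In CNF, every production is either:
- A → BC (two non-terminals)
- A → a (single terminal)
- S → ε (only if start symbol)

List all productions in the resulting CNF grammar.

TY → y; TZ → z; S → x; TX → x; P → y; Q → y; R → z; S → TY X0; X0 → TZ S; S → Q X1; X1 → TZ R; P → TX TZ; P → R X2; X2 → S Q; Q → TX X3; X3 → P X4; X4 → R R; Q → S X5; X5 → TY TX; R → TX TY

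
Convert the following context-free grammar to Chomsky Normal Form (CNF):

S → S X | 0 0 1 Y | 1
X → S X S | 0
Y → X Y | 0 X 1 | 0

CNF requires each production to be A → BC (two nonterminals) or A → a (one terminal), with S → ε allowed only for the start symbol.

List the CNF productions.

T0 → 0; T1 → 1; S → 1; X → 0; Y → 0; S → S X; S → T0 X0; X0 → T0 X1; X1 → T1 Y; X → S X2; X2 → X S; Y → X Y; Y → T0 X3; X3 → X T1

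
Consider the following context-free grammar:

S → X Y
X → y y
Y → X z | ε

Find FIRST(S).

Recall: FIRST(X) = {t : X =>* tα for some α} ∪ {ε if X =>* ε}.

We compute FIRST(S) using the standard algorithm.
FIRST(S) = {y}
FIRST(X) = {y}
FIRST(Y) = {y, ε}
Therefore, FIRST(S) = {y}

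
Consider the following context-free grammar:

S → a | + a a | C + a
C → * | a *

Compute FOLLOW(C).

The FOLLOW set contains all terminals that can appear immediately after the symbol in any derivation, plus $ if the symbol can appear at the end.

We compute FOLLOW(C) using the standard algorithm.
FOLLOW(S) starts with {$}.
FIRST(C) = {*, a}
FIRST(S) = {*, +, a}
FOLLOW(C) = {+}
FOLLOW(S) = {$}
Therefore, FOLLOW(C) = {+}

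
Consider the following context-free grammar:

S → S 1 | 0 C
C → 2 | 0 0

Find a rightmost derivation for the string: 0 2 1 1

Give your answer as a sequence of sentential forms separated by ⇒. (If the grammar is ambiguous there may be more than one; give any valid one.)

S ⇒ S 1 ⇒ S 1 1 ⇒ 0 C 1 1 ⇒ 0 2 1 1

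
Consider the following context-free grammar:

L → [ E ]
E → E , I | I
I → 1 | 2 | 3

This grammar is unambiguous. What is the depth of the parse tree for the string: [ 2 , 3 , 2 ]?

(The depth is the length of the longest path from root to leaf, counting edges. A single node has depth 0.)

5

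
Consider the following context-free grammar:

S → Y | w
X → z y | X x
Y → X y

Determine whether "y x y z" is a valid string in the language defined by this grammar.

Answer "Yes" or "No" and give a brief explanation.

No - no valid derivation exists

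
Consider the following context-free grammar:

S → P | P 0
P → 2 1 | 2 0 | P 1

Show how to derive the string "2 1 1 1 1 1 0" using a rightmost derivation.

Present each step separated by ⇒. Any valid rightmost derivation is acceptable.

S ⇒ P 0 ⇒ P 1 0 ⇒ P 1 1 0 ⇒ P 1 1 1 0 ⇒ P 1 1 1 1 0 ⇒ 2 1 1 1 1 1 0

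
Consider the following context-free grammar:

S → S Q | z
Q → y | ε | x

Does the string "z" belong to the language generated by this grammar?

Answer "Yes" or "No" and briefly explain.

Yes - a valid derivation exists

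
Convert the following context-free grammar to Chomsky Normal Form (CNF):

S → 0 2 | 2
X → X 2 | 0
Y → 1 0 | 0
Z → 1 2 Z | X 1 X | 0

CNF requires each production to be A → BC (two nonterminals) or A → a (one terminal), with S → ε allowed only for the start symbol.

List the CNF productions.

T0 → 0; T2 → 2; S → 2; X → 0; T1 → 1; Y → 0; Z → 0; S → T0 T2; X → X T2; Y → T1 T0; Z → T1 X0; X0 → T2 Z; Z → X X1; X1 → T1 X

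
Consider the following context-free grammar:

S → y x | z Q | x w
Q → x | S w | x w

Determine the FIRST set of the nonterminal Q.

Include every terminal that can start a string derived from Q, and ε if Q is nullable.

We compute FIRST(Q) using the standard algorithm.
FIRST(Q) = {x, y, z}
FIRST(S) = {x, y, z}
Therefore, FIRST(Q) = {x, y, z}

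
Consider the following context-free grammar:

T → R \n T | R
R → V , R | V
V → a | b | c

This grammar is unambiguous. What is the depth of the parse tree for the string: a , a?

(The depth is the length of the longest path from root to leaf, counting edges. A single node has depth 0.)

4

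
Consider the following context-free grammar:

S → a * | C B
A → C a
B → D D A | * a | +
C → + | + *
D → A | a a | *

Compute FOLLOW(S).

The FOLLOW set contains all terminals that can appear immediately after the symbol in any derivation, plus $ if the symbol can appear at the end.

We compute FOLLOW(S) using the standard algorithm.
FOLLOW(S) starts with {$}.
FIRST(A) = {+}
FIRST(B) = {*, +, a}
FIRST(C) = {+}
FIRST(D) = {*, +, a}
FIRST(S) = {+, a}
FOLLOW(A) = {$, *, +, a}
FOLLOW(B) = {$}
FOLLOW(C) = {*, +, a}
FOLLOW(D) = {*, +, a}
FOLLOW(S) = {$}
Therefore, FOLLOW(S) = {$}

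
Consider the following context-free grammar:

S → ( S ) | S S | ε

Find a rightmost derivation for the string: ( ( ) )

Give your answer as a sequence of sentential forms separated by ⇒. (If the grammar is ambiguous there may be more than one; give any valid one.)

S ⇒ ( S ) ⇒ ( ( S ) ) ⇒ ( ( ) )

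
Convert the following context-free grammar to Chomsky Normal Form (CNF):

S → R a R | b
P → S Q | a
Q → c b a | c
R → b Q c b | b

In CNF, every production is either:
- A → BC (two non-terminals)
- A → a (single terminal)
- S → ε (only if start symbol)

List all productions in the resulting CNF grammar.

TA → a; S → b; P → a; TC → c; TB → b; Q → c; R → b; S → R X0; X0 → TA R; P → S Q; Q → TC X1; X1 → TB TA; R → TB X2; X2 → Q X3; X3 → TC TB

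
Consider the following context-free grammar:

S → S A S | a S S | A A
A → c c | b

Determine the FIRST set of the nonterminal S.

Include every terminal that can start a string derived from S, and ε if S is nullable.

We compute FIRST(S) using the standard algorithm.
FIRST(A) = {b, c}
FIRST(S) = {a, b, c}
Therefore, FIRST(S) = {a, b, c}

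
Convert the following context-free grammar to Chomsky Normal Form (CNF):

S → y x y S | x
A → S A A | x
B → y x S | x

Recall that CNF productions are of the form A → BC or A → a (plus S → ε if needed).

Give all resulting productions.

TY → y; TX → x; S → x; A → x; B → x; S → TY X0; X0 → TX X1; X1 → TY S; A → S X2; X2 → A A; B → TY X3; X3 → TX S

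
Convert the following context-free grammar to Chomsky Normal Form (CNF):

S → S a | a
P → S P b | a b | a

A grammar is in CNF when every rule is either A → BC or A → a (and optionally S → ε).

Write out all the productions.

TA → a; S → a; TB → b; P → a; S → S TA; P → S X0; X0 → P TB; P → TA TB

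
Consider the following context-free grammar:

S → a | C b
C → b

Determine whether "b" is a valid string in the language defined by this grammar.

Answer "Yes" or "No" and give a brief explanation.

No - no valid derivation exists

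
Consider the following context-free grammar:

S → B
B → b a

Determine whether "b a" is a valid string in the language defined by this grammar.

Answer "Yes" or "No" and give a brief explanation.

Yes - a valid derivation exists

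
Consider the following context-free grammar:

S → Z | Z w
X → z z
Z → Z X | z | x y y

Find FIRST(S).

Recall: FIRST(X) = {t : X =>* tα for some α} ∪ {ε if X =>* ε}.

We compute FIRST(S) using the standard algorithm.
FIRST(S) = {x, z}
FIRST(X) = {z}
FIRST(Z) = {x, z}
Therefore, FIRST(S) = {x, z}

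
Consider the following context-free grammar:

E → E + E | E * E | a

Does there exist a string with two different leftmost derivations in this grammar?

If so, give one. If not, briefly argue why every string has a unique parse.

Yes - the string 'a * a * a + a' has two distinct leftmost derivations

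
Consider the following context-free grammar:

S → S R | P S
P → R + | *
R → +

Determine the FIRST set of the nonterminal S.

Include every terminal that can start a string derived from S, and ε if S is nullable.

We compute FIRST(S) using the standard algorithm.
FIRST(P) = {*, +}
FIRST(R) = {+}
FIRST(S) = {*, +}
Therefore, FIRST(S) = {*, +}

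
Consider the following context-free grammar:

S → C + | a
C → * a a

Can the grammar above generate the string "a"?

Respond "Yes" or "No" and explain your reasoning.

Yes - a valid derivation exists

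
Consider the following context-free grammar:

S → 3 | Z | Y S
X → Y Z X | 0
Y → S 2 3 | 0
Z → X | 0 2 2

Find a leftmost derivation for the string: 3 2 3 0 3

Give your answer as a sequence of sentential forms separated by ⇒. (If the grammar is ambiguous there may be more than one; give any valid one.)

S ⇒ Y S ⇒ S 2 3 S ⇒ 3 2 3 S ⇒ 3 2 3 Y S ⇒ 3 2 3 0 S ⇒ 3 2 3 0 3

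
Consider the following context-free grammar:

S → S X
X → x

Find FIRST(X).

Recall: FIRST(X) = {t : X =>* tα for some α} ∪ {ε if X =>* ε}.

We compute FIRST(X) using the standard algorithm.
FIRST(S) = {}
FIRST(X) = {x}
Therefore, FIRST(X) = {x}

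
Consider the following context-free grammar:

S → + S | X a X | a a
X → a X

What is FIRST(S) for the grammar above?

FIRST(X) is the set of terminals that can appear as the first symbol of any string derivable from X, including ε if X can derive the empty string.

We compute FIRST(S) using the standard algorithm.
FIRST(S) = {+, a}
FIRST(X) = {a}
Therefore, FIRST(S) = {+, a}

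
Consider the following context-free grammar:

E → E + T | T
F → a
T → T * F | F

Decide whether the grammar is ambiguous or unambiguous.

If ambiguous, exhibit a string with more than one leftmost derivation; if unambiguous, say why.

Unambiguous - every string in the language has a unique leftmost derivation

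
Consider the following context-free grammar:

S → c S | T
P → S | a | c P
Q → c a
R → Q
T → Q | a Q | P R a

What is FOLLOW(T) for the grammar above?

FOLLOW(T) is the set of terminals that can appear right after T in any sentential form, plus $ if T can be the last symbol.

We compute FOLLOW(T) using the standard algorithm.
FOLLOW(S) starts with {$}.
FIRST(P) = {a, c}
FIRST(Q) = {c}
FIRST(R) = {c}
FIRST(S) = {a, c}
FIRST(T) = {a, c}
FOLLOW(P) = {c}
FOLLOW(Q) = {$, a, c}
FOLLOW(R) = {a}
FOLLOW(S) = {$, c}
FOLLOW(T) = {$, c}
Therefore, FOLLOW(T) = {$, c}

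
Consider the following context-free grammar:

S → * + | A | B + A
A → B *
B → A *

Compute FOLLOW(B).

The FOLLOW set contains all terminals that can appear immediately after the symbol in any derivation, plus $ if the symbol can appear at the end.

We compute FOLLOW(B) using the standard algorithm.
FOLLOW(S) starts with {$}.
FIRST(A) = {}
FIRST(B) = {}
FIRST(S) = {*}
FOLLOW(A) = {$, *}
FOLLOW(B) = {*, +}
FOLLOW(S) = {$}
Therefore, FOLLOW(B) = {*, +}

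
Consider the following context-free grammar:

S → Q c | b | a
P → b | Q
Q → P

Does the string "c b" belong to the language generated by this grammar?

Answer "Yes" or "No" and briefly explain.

No - no valid derivation exists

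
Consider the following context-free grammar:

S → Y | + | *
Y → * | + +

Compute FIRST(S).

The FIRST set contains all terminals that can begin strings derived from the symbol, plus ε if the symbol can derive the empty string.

We compute FIRST(S) using the standard algorithm.
FIRST(S) = {*, +}
FIRST(Y) = {*, +}
Therefore, FIRST(S) = {*, +}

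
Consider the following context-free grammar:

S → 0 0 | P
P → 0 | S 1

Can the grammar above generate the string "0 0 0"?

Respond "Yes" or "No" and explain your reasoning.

No - no valid derivation exists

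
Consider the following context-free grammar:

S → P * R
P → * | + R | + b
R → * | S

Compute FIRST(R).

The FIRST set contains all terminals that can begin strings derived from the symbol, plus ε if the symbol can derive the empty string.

We compute FIRST(R) using the standard algorithm.
FIRST(P) = {*, +}
FIRST(R) = {*, +}
FIRST(S) = {*, +}
Therefore, FIRST(R) = {*, +}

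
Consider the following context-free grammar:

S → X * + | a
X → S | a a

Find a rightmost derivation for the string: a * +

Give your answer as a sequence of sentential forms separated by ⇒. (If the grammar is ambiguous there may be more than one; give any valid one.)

S ⇒ X * + ⇒ S * + ⇒ a * +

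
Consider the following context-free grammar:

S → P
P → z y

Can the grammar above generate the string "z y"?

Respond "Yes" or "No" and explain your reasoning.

Yes - a valid derivation exists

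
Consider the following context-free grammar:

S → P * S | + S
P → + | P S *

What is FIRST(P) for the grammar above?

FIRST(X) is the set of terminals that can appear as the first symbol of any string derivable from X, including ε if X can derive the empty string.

We compute FIRST(P) using the standard algorithm.
FIRST(P) = {+}
FIRST(S) = {+}
Therefore, FIRST(P) = {+}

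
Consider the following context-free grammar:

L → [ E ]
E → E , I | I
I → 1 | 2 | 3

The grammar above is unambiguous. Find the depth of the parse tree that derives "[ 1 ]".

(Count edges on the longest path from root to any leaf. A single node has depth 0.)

3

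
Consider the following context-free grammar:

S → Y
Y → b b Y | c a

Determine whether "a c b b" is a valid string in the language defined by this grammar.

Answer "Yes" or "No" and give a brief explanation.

No - no valid derivation exists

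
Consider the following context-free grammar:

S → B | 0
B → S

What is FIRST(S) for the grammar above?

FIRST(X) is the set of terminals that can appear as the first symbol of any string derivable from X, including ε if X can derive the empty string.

We compute FIRST(S) using the standard algorithm.
FIRST(B) = {0}
FIRST(S) = {0}
Therefore, FIRST(S) = {0}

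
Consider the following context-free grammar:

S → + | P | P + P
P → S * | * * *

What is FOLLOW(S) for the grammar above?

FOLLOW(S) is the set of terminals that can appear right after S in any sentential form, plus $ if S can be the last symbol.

We compute FOLLOW(S) using the standard algorithm.
FOLLOW(S) starts with {$}.
FIRST(P) = {*, +}
FIRST(S) = {*, +}
FOLLOW(P) = {$, *, +}
FOLLOW(S) = {$, *}
Therefore, FOLLOW(S) = {$, *}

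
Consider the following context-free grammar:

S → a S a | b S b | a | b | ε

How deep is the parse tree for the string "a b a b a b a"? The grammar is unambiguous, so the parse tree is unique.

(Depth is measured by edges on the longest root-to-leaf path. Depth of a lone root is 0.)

4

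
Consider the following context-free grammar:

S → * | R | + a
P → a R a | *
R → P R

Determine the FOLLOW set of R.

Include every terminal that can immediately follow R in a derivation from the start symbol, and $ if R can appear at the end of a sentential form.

We compute FOLLOW(R) using the standard algorithm.
FOLLOW(S) starts with {$}.
FIRST(P) = {*, a}
FIRST(R) = {*, a}
FIRST(S) = {*, +, a}
FOLLOW(P) = {*, a}
FOLLOW(R) = {$, a}
FOLLOW(S) = {$}
Therefore, FOLLOW(R) = {$, a}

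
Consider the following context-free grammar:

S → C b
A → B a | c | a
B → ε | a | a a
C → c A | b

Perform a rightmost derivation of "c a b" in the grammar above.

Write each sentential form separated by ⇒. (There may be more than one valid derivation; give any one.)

S ⇒ C b ⇒ c A b ⇒ c a b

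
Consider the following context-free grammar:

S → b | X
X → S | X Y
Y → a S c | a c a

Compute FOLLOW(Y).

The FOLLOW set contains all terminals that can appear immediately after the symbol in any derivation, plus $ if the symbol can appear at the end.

We compute FOLLOW(Y) using the standard algorithm.
FOLLOW(S) starts with {$}.
FIRST(S) = {b}
FIRST(X) = {b}
FIRST(Y) = {a}
FOLLOW(S) = {$, a, c}
FOLLOW(X) = {$, a, c}
FOLLOW(Y) = {$, a, c}
Therefore, FOLLOW(Y) = {$, a, c}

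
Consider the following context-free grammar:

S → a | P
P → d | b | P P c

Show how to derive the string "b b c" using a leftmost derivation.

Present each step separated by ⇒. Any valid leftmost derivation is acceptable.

S ⇒ P ⇒ P P c ⇒ b P c ⇒ b b c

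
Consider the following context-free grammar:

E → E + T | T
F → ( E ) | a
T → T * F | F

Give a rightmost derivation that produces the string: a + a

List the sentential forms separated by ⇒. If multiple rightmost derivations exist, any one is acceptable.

E ⇒ E + T ⇒ E + F ⇒ E + a ⇒ T + a ⇒ F + a ⇒ a + a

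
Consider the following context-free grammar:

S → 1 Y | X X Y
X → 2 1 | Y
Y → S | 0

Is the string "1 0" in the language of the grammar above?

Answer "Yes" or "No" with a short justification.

Yes - a valid derivation exists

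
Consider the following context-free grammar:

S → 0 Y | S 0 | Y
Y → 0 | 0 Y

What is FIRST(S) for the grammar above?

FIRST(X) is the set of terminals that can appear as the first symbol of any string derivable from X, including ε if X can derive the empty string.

We compute FIRST(S) using the standard algorithm.
FIRST(S) = {0}
FIRST(Y) = {0}
Therefore, FIRST(S) = {0}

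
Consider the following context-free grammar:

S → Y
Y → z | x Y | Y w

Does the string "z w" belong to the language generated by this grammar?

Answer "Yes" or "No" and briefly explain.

Yes - a valid derivation exists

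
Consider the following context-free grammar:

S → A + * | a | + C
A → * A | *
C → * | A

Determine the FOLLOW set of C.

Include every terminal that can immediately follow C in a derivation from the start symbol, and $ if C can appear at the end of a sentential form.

We compute FOLLOW(C) using the standard algorithm.
FOLLOW(S) starts with {$}.
FIRST(A) = {*}
FIRST(C) = {*}
FIRST(S) = {*, +, a}
FOLLOW(A) = {$, +}
FOLLOW(C) = {$}
FOLLOW(S) = {$}
Therefore, FOLLOW(C) = {$}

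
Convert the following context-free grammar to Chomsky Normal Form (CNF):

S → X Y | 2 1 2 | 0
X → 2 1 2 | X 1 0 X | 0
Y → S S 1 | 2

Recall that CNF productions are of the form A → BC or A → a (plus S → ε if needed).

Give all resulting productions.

T2 → 2; T1 → 1; S → 0; T0 → 0; X → 0; Y → 2; S → X Y; S → T2 X0; X0 → T1 T2; X → T2 X1; X1 → T1 T2; X → X X2; X2 → T1 X3; X3 → T0 X; Y → S X4; X4 → S T1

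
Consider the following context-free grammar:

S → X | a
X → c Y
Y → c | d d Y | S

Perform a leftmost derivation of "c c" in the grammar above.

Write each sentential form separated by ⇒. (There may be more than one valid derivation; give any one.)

S ⇒ X ⇒ c Y ⇒ c c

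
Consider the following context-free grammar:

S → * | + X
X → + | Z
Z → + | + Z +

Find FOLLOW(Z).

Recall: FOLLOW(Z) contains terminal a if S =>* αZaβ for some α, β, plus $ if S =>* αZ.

We compute FOLLOW(Z) using the standard algorithm.
FOLLOW(S) starts with {$}.
FIRST(S) = {*, +}
FIRST(X) = {+}
FIRST(Z) = {+}
FOLLOW(S) = {$}
FOLLOW(X) = {$}
FOLLOW(Z) = {$, +}
Therefore, FOLLOW(Z) = {$, +}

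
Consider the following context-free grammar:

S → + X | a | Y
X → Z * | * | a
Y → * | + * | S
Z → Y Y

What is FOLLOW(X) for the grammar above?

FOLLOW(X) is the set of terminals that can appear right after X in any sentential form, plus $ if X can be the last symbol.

We compute FOLLOW(X) using the standard algorithm.
FOLLOW(S) starts with {$}.
FIRST(S) = {*, +, a}
FIRST(X) = {*, +, a}
FIRST(Y) = {*, +, a}
FIRST(Z) = {*, +, a}
FOLLOW(S) = {$, *, +, a}
FOLLOW(X) = {$, *, +, a}
FOLLOW(Y) = {$, *, +, a}
FOLLOW(Z) = {*}
Therefore, FOLLOW(X) = {$, *, +, a}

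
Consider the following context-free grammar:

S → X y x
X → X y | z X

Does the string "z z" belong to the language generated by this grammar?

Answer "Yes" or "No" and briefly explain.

No - no valid derivation exists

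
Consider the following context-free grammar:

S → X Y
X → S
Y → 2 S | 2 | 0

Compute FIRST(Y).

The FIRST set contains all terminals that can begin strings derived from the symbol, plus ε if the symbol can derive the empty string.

We compute FIRST(Y) using the standard algorithm.
FIRST(S) = {}
FIRST(X) = {}
FIRST(Y) = {0, 2}
Therefore, FIRST(Y) = {0, 2}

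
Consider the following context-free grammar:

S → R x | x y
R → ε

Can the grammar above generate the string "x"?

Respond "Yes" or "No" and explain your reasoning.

Yes - a valid derivation exists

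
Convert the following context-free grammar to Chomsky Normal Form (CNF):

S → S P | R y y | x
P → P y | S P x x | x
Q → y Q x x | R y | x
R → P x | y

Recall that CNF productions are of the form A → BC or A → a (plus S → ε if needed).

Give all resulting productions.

TY → y; S → x; TX → x; P → x; Q → x; R → y; S → S P; S → R X0; X0 → TY TY; P → P TY; P → S X1; X1 → P X2; X2 → TX TX; Q → TY X3; X3 → Q X4; X4 → TX TX; Q → R TY; R → P TX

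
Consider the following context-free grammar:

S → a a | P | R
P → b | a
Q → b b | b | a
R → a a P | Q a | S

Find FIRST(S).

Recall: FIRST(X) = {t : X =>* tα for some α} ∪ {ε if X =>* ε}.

We compute FIRST(S) using the standard algorithm.
FIRST(P) = {a, b}
FIRST(Q) = {a, b}
FIRST(R) = {a, b}
FIRST(S) = {a, b}
Therefore, FIRST(S) = {a, b}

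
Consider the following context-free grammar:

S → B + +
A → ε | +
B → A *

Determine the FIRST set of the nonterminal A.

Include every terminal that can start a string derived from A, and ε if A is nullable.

We compute FIRST(A) using the standard algorithm.
FIRST(A) = {+, ε}
FIRST(B) = {*, +}
FIRST(S) = {*, +}
Therefore, FIRST(A) = {+, ε}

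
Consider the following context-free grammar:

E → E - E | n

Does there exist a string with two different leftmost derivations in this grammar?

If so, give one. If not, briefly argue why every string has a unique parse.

Yes - the string 'n - n - n - n - n - n' has two distinct leftmost derivations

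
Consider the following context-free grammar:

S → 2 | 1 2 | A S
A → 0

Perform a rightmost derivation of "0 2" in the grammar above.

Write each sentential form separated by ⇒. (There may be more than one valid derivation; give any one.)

S ⇒ A S ⇒ A 2 ⇒ 0 2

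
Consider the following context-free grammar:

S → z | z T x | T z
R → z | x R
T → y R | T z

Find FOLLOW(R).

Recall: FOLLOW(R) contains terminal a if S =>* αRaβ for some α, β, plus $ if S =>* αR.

We compute FOLLOW(R) using the standard algorithm.
FOLLOW(S) starts with {$}.
FIRST(R) = {x, z}
FIRST(S) = {y, z}
FIRST(T) = {y}
FOLLOW(R) = {x, z}
FOLLOW(S) = {$}
FOLLOW(T) = {x, z}
Therefore, FOLLOW(R) = {x, z}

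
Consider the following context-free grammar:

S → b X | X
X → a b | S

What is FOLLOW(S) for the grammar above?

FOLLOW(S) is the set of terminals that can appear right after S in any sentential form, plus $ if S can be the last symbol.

We compute FOLLOW(S) using the standard algorithm.
FOLLOW(S) starts with {$}.
FIRST(S) = {a, b}
FIRST(X) = {a, b}
FOLLOW(S) = {$}
FOLLOW(X) = {$}
Therefore, FOLLOW(S) = {$}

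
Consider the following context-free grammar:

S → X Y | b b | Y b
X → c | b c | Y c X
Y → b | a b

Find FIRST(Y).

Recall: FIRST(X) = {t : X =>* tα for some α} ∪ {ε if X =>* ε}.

We compute FIRST(Y) using the standard algorithm.
FIRST(S) = {a, b, c}
FIRST(X) = {a, b, c}
FIRST(Y) = {a, b}
Therefore, FIRST(Y) = {a, b}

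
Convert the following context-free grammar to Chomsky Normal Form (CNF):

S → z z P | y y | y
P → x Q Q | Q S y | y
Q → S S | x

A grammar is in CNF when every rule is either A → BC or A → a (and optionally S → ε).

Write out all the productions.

TZ → z; TY → y; S → y; TX → x; P → y; Q → x; S → TZ X0; X0 → TZ P; S → TY TY; P → TX X1; X1 → Q Q; P → Q X2; X2 → S TY; Q → S S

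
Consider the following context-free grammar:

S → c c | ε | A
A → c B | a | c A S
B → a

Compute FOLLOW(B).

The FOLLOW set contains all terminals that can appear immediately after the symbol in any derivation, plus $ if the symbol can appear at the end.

We compute FOLLOW(B) using the standard algorithm.
FOLLOW(S) starts with {$}.
FIRST(A) = {a, c}
FIRST(B) = {a}
FIRST(S) = {a, c, ε}
FOLLOW(A) = {$, a, c}
FOLLOW(B) = {$, a, c}
FOLLOW(S) = {$, a, c}
Therefore, FOLLOW(B) = {$, a, c}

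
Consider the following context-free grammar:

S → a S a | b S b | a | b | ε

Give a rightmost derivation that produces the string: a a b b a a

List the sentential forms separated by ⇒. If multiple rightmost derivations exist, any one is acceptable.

S ⇒ a S a ⇒ a a S a a ⇒ a a b S b a a ⇒ a a b b a a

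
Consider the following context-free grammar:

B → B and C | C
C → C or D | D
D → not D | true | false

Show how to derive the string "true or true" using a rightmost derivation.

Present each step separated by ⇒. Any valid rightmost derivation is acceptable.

B ⇒ C ⇒ C or D ⇒ C or true ⇒ D or true ⇒ true or true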